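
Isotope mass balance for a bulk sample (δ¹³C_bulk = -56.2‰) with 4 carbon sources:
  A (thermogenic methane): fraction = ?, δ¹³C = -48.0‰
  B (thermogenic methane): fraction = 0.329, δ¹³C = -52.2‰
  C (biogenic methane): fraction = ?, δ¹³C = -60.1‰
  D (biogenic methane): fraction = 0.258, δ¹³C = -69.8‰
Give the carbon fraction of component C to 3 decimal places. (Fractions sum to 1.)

Let f_C and f_A be the unknown fractions; fractions sum to 1 so f_C + f_A = 0.413.
Mass balance: Σ fᵢ·δᵢ = δ_bulk ⇒ f_C·(-60.1) + f_A·(-48.0) = -56.2 − (-35.182) = -21.018
Substitute f_A = 0.413 − f_C:
f_C·(-60.1 − -48.0) = -21.018 − 0.413×(-48.0) = -1.194
f_C = -1.194 / -12.1 = 0.0987

0.099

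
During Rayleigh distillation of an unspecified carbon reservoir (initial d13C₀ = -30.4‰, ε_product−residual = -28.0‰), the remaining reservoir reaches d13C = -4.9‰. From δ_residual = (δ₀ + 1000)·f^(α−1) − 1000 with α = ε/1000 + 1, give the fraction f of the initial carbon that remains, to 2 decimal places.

0.40

α − 1 = ε/1000 = -0.0280
(δ_res + 1000)/(δ₀ + 1000) = (-4.9 + 1000)/(-30.4 + 1000) = 995.1/969.6 = 1.026300
f = 1.026300^(1/-0.0280) = exp(ln(1.026300)/-0.0280) = exp(0.02596/-0.0280)
f = exp(-0.9271) = 0.3957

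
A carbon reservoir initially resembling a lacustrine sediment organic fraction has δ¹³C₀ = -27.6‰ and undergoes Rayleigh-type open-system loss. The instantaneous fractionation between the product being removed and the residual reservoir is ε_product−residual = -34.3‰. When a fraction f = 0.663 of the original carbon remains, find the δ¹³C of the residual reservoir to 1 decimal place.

-13.8‰

Rayleigh residual: δ_res = (δ₀ + 1000)·f^(α−1) − 1000
α = ε/1000 + 1 = 0.96570, so α − 1 = -0.03430
f^(α−1) = 0.663^(-0.03430) = 1.014196
δ_res = (-27.6 + 1000) × 1.014196 − 1000 = 986.205 − 1000 = -13.80‰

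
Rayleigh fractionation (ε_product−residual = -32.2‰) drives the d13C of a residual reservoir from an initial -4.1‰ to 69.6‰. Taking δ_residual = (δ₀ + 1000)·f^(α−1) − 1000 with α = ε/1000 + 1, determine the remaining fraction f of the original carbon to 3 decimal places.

α − 1 = ε/1000 = -0.0322
(δ_res + 1000)/(δ₀ + 1000) = (69.6 + 1000)/(-4.1 + 1000) = 1069.6/995.9 = 1.074003
f = 1.074003^(1/-0.0322) = exp(ln(1.074003)/-0.0322) = exp(0.07139/-0.0322)
f = exp(-2.2172) = 0.1089

0.109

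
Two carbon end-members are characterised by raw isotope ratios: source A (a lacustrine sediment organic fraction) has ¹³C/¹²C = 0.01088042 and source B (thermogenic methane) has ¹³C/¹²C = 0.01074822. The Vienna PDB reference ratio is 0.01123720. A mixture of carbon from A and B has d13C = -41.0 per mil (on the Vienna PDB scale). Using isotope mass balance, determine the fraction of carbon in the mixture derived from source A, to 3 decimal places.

0.214

δ_A = (0.01088042/0.01123720 − 1)×1000 = (0.968250 − 1)×1000 = -31.750 per mil
δ_B = (0.01074822/0.01123720 − 1)×1000 = (0.956486 − 1)×1000 = -43.514 per mil
f_A = (δ_mix − δ_B)/(δ_A − δ_B) = (-41.0 − (-43.514))/(-31.750 − (-43.514))
f_A = 2.514 / 11.764 = 0.2137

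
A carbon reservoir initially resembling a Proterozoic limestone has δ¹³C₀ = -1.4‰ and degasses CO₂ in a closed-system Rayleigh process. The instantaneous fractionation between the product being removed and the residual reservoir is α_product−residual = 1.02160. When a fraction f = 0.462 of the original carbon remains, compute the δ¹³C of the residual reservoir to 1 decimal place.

Rayleigh residual: δ_res = (δ₀ + 1000)·f^(α−1) − 1000
α − 1 = 0.02160
f^(α−1) = 0.462^(0.02160) = 0.983459
δ_res = (-1.4 + 1000) × 0.983459 − 1000 = 982.082 − 1000 = -17.92‰

-17.9‰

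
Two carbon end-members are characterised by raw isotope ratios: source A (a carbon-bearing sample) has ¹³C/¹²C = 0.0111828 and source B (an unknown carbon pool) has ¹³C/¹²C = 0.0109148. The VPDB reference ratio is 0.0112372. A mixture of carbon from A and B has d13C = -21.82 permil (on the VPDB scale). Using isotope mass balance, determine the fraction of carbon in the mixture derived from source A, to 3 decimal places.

δ_A = (0.0111828/0.0112372 − 1)×1000 = (0.995159 − 1)×1000 = -4.841 permil
δ_B = (0.0109148/0.0112372 − 1)×1000 = (0.971310 − 1)×1000 = -28.690 permil
f_A = (δ_mix − δ_B)/(δ_A − δ_B) = (-21.82 − (-28.690))/(-4.841 − (-28.690))
f_A = 6.870 / 23.849 = 0.2881

0.288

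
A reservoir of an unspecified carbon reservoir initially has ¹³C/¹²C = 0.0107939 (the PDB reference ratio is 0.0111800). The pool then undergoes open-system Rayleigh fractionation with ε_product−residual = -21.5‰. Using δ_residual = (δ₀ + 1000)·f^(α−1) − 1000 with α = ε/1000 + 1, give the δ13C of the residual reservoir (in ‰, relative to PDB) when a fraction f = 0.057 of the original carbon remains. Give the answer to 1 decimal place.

26.8‰

δ₀ = (0.0107939/0.0111800 − 1)×1000 = (0.965465 − 1)×1000 = -34.535‰
α − 1 = ε/1000 = -0.0215
f^(α−1) = 0.057^(-0.0215) = 1.063527
δ_res = (-34.535 + 1000) × 1.063527 − 1000 = 1026.799 − 1000 = 26.80‰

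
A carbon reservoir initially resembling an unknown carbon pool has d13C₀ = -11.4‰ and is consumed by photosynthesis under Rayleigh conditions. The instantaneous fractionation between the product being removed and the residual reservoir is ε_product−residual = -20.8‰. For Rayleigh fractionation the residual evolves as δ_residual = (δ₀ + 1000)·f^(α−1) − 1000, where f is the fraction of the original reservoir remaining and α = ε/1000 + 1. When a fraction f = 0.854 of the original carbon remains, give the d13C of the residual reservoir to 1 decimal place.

-8.1‰

Rayleigh residual: δ_res = (δ₀ + 1000)·f^(α−1) − 1000
α = ε/1000 + 1 = 0.97920, so α − 1 = -0.02080
f^(α−1) = 0.854^(-0.02080) = 1.003288
δ_res = (-11.4 + 1000) × 1.003288 − 1000 = 991.851 − 1000 = -8.15‰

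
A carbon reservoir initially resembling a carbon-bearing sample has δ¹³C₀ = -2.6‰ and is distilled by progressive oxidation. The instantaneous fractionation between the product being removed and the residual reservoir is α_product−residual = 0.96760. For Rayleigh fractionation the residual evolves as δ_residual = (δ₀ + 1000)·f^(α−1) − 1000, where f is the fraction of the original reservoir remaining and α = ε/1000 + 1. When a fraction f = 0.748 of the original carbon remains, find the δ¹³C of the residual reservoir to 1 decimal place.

Rayleigh residual: δ_res = (δ₀ + 1000)·f^(α−1) − 1000
α − 1 = -0.03240
f^(α−1) = 0.748^(-0.03240) = 1.009452
δ_res = (-2.6 + 1000) × 1.009452 − 1000 = 1006.827 − 1000 = 6.83‰

6.8‰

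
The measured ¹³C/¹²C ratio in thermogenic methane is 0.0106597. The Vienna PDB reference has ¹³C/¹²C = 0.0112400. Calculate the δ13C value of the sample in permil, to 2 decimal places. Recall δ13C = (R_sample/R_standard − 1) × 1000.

-51.63 permil

δ13C = (R_sample / R_standard − 1) × 1000
R_sample / R_standard = 0.0106597 / 0.0112400 = 0.948372
δ13C = (0.948372 − 1) × 1000 = -51.628 permil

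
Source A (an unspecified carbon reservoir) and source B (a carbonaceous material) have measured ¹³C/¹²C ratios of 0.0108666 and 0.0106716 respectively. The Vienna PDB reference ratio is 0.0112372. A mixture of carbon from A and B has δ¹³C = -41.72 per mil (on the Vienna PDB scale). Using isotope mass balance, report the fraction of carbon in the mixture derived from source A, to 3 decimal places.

0.496

δ_A = (0.0108666/0.0112372 − 1)×1000 = (0.967020 − 1)×1000 = -32.980 per mil
δ_B = (0.0106716/0.0112372 − 1)×1000 = (0.949667 − 1)×1000 = -50.333 per mil
f_A = (δ_mix − δ_B)/(δ_A − δ_B) = (-41.72 − (-50.333))/(-32.980 − (-50.333))
f_A = 8.613 / 17.353 = 0.4963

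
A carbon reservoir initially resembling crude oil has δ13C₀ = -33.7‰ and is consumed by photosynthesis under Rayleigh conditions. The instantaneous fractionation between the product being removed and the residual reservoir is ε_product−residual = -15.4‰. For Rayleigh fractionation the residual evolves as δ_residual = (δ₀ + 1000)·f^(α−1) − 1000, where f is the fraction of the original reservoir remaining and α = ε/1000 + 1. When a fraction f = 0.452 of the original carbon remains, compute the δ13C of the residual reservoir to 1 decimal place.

-21.8‰

Rayleigh residual: δ_res = (δ₀ + 1000)·f^(α−1) − 1000
α = ε/1000 + 1 = 0.98460, so α − 1 = -0.01540
f^(α−1) = 0.452^(-0.01540) = 1.012304
δ_res = (-33.7 + 1000) × 1.012304 − 1000 = 978.189 − 1000 = -21.81‰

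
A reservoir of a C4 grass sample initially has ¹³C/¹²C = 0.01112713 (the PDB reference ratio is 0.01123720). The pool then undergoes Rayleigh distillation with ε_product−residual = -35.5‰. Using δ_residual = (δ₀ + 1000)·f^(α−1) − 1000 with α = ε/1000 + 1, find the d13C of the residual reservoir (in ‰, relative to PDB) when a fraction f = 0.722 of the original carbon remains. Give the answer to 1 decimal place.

1.7‰

δ₀ = (0.01112713/0.01123720 − 1)×1000 = (0.990205 − 1)×1000 = -9.795‰
α − 1 = ε/1000 = -0.0355
f^(α−1) = 0.722^(-0.0355) = 1.011631
δ_res = (-9.795 + 1000) × 1.011631 − 1000 = 1001.721 − 1000 = 1.72‰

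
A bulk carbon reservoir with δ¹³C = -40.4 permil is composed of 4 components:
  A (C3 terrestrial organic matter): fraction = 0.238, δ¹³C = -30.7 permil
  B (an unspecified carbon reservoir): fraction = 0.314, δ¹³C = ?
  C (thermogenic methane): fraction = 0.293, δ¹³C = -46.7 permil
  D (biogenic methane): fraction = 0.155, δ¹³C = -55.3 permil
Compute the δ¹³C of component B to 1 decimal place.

Isotope mass balance: δ_bulk = Σ fᵢ·δᵢ.
-40.4 = 0.238×(-30.7) + 0.314×δ_B + 0.293×(-46.7) + 0.155×(-55.3)
0.314·δ_B = -40.4 − (-29.561) = -10.839
δ_B = -10.839 / 0.314 = -34.52 permil

-34.5 permil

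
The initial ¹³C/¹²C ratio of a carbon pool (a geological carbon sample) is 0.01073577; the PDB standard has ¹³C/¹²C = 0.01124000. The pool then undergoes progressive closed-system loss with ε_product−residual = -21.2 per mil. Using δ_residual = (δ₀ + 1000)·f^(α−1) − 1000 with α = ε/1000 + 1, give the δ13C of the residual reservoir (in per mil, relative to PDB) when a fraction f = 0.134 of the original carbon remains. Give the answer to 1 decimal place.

δ₀ = (0.01073577/0.01124000 − 1)×1000 = (0.955140 − 1)×1000 = -44.860 per mil
α − 1 = ε/1000 = -0.0212
f^(α−1) = 0.134^(-0.0212) = 1.043531
δ_res = (-44.860 + 1000) × 1.043531 − 1000 = 996.718 − 1000 = -3.28 per mil

-3.3 per mil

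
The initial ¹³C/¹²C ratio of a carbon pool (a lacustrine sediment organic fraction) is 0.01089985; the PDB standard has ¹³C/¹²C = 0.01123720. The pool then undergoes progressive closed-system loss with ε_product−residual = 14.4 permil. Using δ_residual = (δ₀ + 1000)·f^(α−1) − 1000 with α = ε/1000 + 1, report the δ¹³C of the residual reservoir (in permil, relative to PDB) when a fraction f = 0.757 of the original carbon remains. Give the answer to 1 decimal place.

-33.9 permil

δ₀ = (0.01089985/0.01123720 − 1)×1000 = (0.969979 − 1)×1000 = -30.021 permil
α − 1 = ε/1000 = 0.0144
f^(α−1) = 0.757^(0.0144) = 0.995999
δ_res = (-30.021 + 1000) × 0.995999 − 1000 = 966.098 − 1000 = -33.90 permil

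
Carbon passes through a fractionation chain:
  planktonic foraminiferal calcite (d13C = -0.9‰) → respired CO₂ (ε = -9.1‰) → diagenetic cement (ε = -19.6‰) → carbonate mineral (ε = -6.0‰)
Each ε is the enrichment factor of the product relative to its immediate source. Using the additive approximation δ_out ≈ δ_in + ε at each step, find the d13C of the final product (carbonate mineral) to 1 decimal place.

-35.6‰

step 1: δ ≈ -0.9 + (-9.1) = -10.0‰
step 2: δ ≈ -10.0 + (-19.6) = -29.6‰
step 3: δ ≈ -29.6 + (-6.0) = -35.6‰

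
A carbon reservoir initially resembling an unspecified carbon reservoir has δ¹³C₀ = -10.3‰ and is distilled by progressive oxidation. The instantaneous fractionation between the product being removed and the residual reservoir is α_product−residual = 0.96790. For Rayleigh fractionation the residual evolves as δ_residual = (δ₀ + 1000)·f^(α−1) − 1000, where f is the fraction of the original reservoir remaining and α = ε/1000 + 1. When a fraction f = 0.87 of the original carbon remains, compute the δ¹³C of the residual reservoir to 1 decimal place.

Rayleigh residual: δ_res = (δ₀ + 1000)·f^(α−1) − 1000
α − 1 = -0.03210
f^(α−1) = 0.87^(-0.03210) = 1.004480
δ_res = (-10.3 + 1000) × 1.004480 − 1000 = 994.134 − 1000 = -5.87‰

-5.9‰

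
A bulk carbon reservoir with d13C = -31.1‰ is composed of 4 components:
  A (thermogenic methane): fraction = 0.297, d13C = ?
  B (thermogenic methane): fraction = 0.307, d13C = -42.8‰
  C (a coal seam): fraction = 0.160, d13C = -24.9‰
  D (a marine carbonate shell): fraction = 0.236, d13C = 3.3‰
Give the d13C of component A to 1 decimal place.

-49.7‰

Isotope mass balance: δ_bulk = Σ fᵢ·δᵢ.
-31.1 = 0.297×δ_A + 0.307×(-42.8) + 0.160×(-24.9) + 0.236×(3.3)
0.297·δ_A = -31.1 − (-16.345) = -14.755
δ_A = -14.755 / 0.297 = -49.68‰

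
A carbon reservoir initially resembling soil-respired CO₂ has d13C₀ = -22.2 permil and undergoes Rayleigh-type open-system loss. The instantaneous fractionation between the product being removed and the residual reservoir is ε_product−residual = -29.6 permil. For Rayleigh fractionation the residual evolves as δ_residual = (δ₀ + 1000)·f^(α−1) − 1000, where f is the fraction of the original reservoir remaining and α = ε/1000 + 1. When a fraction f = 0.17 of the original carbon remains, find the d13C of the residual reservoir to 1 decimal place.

Rayleigh residual: δ_res = (δ₀ + 1000)·f^(α−1) − 1000
α = ε/1000 + 1 = 0.97040, so α − 1 = -0.02960
f^(α−1) = 0.17^(-0.02960) = 1.053850
δ_res = (-22.2 + 1000) × 1.053850 − 1000 = 1030.454 − 1000 = 30.45 permil

30.5 permil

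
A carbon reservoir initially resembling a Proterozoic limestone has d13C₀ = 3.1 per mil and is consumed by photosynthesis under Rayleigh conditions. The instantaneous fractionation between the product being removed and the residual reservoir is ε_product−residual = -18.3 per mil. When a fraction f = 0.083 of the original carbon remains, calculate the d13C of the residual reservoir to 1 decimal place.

Rayleigh residual: δ_res = (δ₀ + 1000)·f^(α−1) − 1000
α = ε/1000 + 1 = 0.98170, so α − 1 = -0.01830
f^(α−1) = 0.083^(-0.01830) = 1.046600
δ_res = (3.1 + 1000) × 1.046600 − 1000 = 1049.845 − 1000 = 49.84 per mil

49.8 per mil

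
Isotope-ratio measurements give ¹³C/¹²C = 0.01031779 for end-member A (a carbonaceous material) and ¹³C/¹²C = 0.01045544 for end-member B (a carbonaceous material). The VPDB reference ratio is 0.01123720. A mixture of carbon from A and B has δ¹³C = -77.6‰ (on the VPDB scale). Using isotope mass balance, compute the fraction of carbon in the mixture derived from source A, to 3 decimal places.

0.656

δ_A = (0.01031779/0.01123720 − 1)×1000 = (0.918182 − 1)×1000 = -81.818‰
δ_B = (0.01045544/0.01123720 − 1)×1000 = (0.930431 − 1)×1000 = -69.569‰
f_A = (δ_mix − δ_B)/(δ_A − δ_B) = (-77.6 − (-69.569))/(-81.818 − (-69.569))
f_A = -8.031 / -12.249 = 0.6556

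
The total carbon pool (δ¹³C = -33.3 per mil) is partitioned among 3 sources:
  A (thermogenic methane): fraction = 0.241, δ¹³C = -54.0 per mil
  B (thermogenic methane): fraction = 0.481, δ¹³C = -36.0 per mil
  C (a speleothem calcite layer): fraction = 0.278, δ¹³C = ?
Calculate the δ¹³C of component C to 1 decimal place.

-10.7 per mil

Isotope mass balance: δ_bulk = Σ fᵢ·δᵢ.
-33.3 = 0.241×(-54.0) + 0.481×(-36.0) + 0.278×δ_C
0.278·δ_C = -33.3 − (-30.330) = -2.970
δ_C = -2.970 / 0.278 = -10.68 per mil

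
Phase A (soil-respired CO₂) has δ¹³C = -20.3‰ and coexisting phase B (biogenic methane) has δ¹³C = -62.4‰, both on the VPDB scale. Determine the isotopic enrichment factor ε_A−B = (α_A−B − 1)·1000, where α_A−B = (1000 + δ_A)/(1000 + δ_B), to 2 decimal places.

44.90‰

α_A−B = (1000 + -20.3) / (1000 + -62.4) = 979.7 / 937.6 = 1.044902
ε_A−B = (1.044902 − 1) × 1000 = 44.902‰
(The approximation ε ≈ δ_A − δ_B would give 42.1‰.)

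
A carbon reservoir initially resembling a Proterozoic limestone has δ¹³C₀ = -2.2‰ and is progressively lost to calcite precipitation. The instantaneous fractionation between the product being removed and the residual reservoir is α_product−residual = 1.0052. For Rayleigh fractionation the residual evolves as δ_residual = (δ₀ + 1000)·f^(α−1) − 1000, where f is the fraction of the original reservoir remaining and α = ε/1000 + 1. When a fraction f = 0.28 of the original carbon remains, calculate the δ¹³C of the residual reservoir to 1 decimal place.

Rayleigh residual: δ_res = (δ₀ + 1000)·f^(α−1) − 1000
α − 1 = 0.00520
f^(α−1) = 0.28^(0.00520) = 0.993402
δ_res = (-2.2 + 1000) × 0.993402 − 1000 = 991.217 − 1000 = -8.78‰

-8.8‰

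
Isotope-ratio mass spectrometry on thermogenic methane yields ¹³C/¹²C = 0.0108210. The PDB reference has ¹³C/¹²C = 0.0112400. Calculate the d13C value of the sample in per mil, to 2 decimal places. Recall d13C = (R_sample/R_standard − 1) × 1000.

-37.28 per mil

d13C = (R_sample / R_standard − 1) × 1000
R_sample / R_standard = 0.0108210 / 0.0112400 = 0.962722
d13C = (0.962722 − 1) × 1000 = -37.278 per mil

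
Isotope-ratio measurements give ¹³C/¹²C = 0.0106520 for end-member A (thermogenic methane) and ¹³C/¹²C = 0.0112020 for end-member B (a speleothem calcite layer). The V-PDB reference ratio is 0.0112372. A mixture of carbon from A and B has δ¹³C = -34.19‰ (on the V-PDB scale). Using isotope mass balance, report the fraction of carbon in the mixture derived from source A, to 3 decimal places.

0.635

δ_A = (0.0106520/0.0112372 − 1)×1000 = (0.947923 − 1)×1000 = -52.077‰
δ_B = (0.0112020/0.0112372 − 1)×1000 = (0.996868 − 1)×1000 = -3.132‰
f_A = (δ_mix − δ_B)/(δ_A − δ_B) = (-34.19 − (-3.132))/(-52.077 − (-3.132))
f_A = -31.058 / -48.945 = 0.6345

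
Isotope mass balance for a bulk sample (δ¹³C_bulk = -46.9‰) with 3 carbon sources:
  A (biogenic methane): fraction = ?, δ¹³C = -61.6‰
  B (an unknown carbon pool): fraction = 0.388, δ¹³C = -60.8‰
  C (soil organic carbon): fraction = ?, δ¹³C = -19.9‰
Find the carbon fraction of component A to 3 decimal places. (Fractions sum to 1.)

Let f_A and f_C be the unknown fractions; fractions sum to 1 so f_A + f_C = 0.612.
Mass balance: Σ fᵢ·δᵢ = δ_bulk ⇒ f_A·(-61.6) + f_C·(-19.9) = -46.9 − (-23.590) = -23.310
Substitute f_C = 0.612 − f_A:
f_A·(-61.6 − -19.9) = -23.310 − 0.612×(-19.9) = -11.131
f_A = -11.131 / -41.7 = 0.2669

0.267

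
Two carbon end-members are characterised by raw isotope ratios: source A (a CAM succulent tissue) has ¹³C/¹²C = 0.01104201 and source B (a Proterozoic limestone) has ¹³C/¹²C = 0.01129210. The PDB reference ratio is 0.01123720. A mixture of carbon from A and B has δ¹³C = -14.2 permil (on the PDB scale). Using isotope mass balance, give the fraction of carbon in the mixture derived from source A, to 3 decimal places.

δ_A = (0.01104201/0.01123720 − 1)×1000 = (0.982630 − 1)×1000 = -17.370 permil
δ_B = (0.01129210/0.01123720 − 1)×1000 = (1.004886 − 1)×1000 = 4.886 permil
f_A = (δ_mix − δ_B)/(δ_A − δ_B) = (-14.2 − (4.886))/(-17.370 − (4.886))
f_A = -19.086 / -22.256 = 0.8576

0.858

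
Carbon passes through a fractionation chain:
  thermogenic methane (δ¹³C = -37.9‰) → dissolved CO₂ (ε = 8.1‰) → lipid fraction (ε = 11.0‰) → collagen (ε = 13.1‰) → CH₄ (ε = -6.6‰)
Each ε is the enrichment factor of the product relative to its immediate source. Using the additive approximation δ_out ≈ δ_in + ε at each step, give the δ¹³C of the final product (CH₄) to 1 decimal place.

-12.3‰

step 1: δ ≈ -37.9 + (8.1) = -29.8‰
step 2: δ ≈ -29.8 + (11.0) = -18.8‰
step 3: δ ≈ -18.8 + (13.1) = -5.7‰
step 4: δ ≈ -5.7 + (-6.6) = -12.3‰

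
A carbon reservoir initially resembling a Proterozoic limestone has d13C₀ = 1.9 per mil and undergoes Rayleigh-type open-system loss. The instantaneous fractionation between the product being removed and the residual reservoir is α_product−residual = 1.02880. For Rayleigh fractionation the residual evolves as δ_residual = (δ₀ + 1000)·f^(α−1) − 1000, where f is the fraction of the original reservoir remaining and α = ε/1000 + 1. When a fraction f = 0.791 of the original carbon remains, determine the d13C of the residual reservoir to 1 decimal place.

-4.8 per mil

Rayleigh residual: δ_res = (δ₀ + 1000)·f^(α−1) − 1000
α − 1 = 0.02880
f^(α−1) = 0.791^(0.02880) = 0.993270
δ_res = (1.9 + 1000) × 0.993270 − 1000 = 995.158 − 1000 = -4.84 per mil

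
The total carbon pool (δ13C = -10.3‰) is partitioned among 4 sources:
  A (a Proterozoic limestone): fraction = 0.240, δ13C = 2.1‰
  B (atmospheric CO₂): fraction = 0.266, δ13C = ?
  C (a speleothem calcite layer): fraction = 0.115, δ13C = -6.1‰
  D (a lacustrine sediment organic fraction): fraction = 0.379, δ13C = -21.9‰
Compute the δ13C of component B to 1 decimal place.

-6.8‰

Isotope mass balance: δ_bulk = Σ fᵢ·δᵢ.
-10.3 = 0.240×(2.1) + 0.266×δ_B + 0.115×(-6.1) + 0.379×(-21.9)
0.266·δ_B = -10.3 − (-8.498) = -1.802
δ_B = -1.802 / 0.266 = -6.78‰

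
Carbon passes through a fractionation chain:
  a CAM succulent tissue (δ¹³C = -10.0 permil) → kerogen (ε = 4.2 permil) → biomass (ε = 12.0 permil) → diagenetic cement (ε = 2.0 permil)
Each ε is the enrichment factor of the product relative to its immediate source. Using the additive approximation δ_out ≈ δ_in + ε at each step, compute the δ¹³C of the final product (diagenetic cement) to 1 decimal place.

step 1: δ ≈ -10.0 + (4.2) = -5.8 permil
step 2: δ ≈ -5.8 + (12.0) = 6.2 permil
step 3: δ ≈ 6.2 + (2.0) = 8.2 permil

8.2 permil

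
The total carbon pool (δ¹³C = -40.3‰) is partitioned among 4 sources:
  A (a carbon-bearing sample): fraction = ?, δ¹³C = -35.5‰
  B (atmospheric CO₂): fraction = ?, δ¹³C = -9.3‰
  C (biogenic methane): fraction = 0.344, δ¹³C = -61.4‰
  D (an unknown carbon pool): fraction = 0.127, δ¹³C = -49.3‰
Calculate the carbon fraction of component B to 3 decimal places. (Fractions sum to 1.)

0.224

Let f_B and f_A be the unknown fractions; fractions sum to 1 so f_B + f_A = 0.529.
Mass balance: Σ fᵢ·δᵢ = δ_bulk ⇒ f_B·(-9.3) + f_A·(-35.5) = -40.3 − (-27.383) = -12.917
Substitute f_A = 0.529 − f_B:
f_B·(-9.3 − -35.5) = -12.917 − 0.529×(-35.5) = 5.862
f_B = 5.862 / 26.2 = 0.2237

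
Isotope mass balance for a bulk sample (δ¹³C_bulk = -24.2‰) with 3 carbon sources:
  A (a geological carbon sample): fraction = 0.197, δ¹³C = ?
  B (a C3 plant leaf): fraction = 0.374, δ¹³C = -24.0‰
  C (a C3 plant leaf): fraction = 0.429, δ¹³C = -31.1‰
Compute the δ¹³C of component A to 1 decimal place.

Isotope mass balance: δ_bulk = Σ fᵢ·δᵢ.
-24.2 = 0.197×δ_A + 0.374×(-24.0) + 0.429×(-31.1)
0.197·δ_A = -24.2 − (-22.318) = -1.882
δ_A = -1.882 / 0.197 = -9.55‰

-9.6‰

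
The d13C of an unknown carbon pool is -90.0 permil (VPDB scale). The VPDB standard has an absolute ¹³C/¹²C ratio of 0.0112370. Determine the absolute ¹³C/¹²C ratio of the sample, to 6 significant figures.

R_sample = R_standard × (d13C/1000 + 1)
R_sample = 0.0112370 × (-90.0/1000 + 1) = 0.0112370 × 0.910000
R_sample = 0.0102257

0.0102257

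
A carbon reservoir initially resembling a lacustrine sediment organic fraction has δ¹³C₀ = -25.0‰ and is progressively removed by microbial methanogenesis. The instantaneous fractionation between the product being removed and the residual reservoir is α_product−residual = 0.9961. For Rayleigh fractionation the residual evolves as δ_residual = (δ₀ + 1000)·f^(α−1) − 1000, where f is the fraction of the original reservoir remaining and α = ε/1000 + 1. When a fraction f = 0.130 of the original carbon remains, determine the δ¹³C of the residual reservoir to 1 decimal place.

-17.2‰

Rayleigh residual: δ_res = (δ₀ + 1000)·f^(α−1) − 1000
α − 1 = -0.00390
f^(α−1) = 0.130^(-0.00390) = 1.007989
δ_res = (-25.0 + 1000) × 1.007989 − 1000 = 982.789 − 1000 = -17.21‰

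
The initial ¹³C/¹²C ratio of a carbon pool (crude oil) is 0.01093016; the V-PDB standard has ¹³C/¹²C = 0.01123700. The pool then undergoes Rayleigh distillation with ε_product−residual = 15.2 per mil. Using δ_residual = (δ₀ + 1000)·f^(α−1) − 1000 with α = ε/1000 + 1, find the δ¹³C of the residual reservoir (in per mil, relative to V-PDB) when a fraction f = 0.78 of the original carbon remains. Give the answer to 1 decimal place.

δ₀ = (0.01093016/0.01123700 − 1)×1000 = (0.972694 − 1)×1000 = -27.306 per mil
α − 1 = ε/1000 = 0.0152
f^(α−1) = 0.78^(0.0152) = 0.996231
δ_res = (-27.306 + 1000) × 0.996231 − 1000 = 969.027 − 1000 = -30.97 per mil

-31.0 per mil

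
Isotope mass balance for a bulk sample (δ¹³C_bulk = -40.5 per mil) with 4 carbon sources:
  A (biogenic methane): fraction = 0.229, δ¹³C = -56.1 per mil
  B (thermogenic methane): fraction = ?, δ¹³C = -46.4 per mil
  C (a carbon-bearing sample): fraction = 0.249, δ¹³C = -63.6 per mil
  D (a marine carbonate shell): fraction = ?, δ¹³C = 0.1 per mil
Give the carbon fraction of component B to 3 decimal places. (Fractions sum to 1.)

0.255

Let f_B and f_D be the unknown fractions; fractions sum to 1 so f_B + f_D = 0.522.
Mass balance: Σ fᵢ·δᵢ = δ_bulk ⇒ f_B·(-46.4) + f_D·(0.1) = -40.5 − (-28.683) = -11.817
Substitute f_D = 0.522 − f_B:
f_B·(-46.4 − 0.1) = -11.817 − 0.522×(0.1) = -11.869
f_B = -11.869 / -46.5 = 0.2552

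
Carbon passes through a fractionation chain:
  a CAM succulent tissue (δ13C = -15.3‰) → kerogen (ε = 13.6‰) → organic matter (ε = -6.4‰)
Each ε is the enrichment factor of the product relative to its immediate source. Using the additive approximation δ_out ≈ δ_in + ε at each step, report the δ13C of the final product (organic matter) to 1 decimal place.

step 1: δ ≈ -15.3 + (13.6) = -1.7‰
step 2: δ ≈ -1.7 + (-6.4) = -8.1‰

-8.1‰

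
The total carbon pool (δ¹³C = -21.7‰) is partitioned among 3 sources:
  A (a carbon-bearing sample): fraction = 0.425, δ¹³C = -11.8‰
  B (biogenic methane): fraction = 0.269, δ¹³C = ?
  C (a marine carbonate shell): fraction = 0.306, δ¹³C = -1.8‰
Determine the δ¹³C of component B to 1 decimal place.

Isotope mass balance: δ_bulk = Σ fᵢ·δᵢ.
-21.7 = 0.425×(-11.8) + 0.269×δ_B + 0.306×(-1.8)
0.269·δ_B = -21.7 − (-5.566) = -16.134
δ_B = -16.134 / 0.269 = -59.98‰

-60.0‰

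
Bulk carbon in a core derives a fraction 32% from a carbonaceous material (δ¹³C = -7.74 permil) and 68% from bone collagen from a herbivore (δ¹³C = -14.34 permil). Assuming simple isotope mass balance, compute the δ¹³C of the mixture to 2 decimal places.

δ_mix = f_A·δ_A + f_B·δ_B
δ_mix = 0.32 × (-7.74) + 0.68 × (-14.34)
δ_mix = -2.477 + -9.751 = -12.228 permil

-12.23 permil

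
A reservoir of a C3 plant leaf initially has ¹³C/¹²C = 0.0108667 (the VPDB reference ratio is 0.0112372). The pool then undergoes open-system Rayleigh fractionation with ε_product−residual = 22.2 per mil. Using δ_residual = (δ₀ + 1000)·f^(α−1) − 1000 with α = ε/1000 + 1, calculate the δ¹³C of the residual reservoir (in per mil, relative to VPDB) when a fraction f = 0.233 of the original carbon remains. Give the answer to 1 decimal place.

-63.7 per mil

δ₀ = (0.0108667/0.0112372 − 1)×1000 = (0.967029 − 1)×1000 = -32.971 per mil
α − 1 = ε/1000 = 0.0222
f^(α−1) = 0.233^(0.0222) = 0.968178
δ_res = (-32.971 + 1000) × 0.968178 − 1000 = 936.257 − 1000 = -63.74 per mil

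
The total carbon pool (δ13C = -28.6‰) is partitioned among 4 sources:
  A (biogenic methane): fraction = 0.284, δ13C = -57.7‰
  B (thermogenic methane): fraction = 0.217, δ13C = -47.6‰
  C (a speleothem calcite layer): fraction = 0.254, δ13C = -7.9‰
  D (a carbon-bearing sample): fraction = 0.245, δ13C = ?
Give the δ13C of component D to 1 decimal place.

Isotope mass balance: δ_bulk = Σ fᵢ·δᵢ.
-28.6 = 0.284×(-57.7) + 0.217×(-47.6) + 0.254×(-7.9) + 0.245×δ_D
0.245·δ_D = -28.6 − (-28.723) = 0.123
δ_D = 0.123 / 0.245 = 0.50‰

0.5‰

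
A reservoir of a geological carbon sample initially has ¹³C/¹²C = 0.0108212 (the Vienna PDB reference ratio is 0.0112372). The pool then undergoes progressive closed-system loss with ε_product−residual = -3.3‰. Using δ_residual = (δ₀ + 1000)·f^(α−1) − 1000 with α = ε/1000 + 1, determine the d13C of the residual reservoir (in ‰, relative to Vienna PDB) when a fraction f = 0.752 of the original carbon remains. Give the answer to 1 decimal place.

δ₀ = (0.0108212/0.0112372 − 1)×1000 = (0.962980 − 1)×1000 = -37.020‰
α − 1 = ε/1000 = -0.0033
f^(α−1) = 0.752^(-0.0033) = 1.000941
δ_res = (-37.020 + 1000) × 1.000941 − 1000 = 963.886 − 1000 = -36.11‰

-36.1‰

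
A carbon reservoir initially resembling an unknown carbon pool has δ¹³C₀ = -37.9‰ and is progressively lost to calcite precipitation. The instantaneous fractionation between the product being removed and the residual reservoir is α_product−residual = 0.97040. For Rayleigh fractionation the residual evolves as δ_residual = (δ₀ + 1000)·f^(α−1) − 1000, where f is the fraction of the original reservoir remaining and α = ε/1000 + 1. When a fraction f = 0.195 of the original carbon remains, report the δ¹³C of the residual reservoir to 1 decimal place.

9.8‰

Rayleigh residual: δ_res = (δ₀ + 1000)·f^(α−1) − 1000
α − 1 = -0.02960
f^(α−1) = 0.195^(-0.02960) = 1.049579
δ_res = (-37.9 + 1000) × 1.049579 − 1000 = 1009.800 − 1000 = 9.80‰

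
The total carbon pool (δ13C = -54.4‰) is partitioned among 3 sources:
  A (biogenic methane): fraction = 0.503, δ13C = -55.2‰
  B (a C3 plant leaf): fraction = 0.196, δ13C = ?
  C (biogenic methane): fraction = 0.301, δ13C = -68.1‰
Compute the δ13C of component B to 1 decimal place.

-31.3‰

Isotope mass balance: δ_bulk = Σ fᵢ·δᵢ.
-54.4 = 0.503×(-55.2) + 0.196×δ_B + 0.301×(-68.1)
0.196·δ_B = -54.4 − (-48.264) = -6.136
δ_B = -6.136 / 0.196 = -31.31‰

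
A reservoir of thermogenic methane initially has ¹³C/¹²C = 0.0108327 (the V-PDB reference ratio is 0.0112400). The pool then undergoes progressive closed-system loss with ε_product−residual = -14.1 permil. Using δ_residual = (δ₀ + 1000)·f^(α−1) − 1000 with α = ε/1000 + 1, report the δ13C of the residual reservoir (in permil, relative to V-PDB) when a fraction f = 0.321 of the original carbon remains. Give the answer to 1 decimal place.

δ₀ = (0.0108327/0.0112400 − 1)×1000 = (0.963763 − 1)×1000 = -36.237 permil
α − 1 = ε/1000 = -0.0141
f^(α−1) = 0.321^(-0.0141) = 1.016151
δ_res = (-36.237 + 1000) × 1.016151 − 1000 = 979.329 − 1000 = -20.67 permil

-20.7 permil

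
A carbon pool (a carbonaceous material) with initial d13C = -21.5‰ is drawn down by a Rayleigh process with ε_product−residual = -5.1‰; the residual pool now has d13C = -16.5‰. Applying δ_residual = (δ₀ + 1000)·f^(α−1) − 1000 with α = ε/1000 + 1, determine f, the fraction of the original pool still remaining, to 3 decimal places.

α − 1 = ε/1000 = -0.0051
(δ_res + 1000)/(δ₀ + 1000) = (-16.5 + 1000)/(-21.5 + 1000) = 983.5/978.5 = 1.005110
f = 1.005110^(1/-0.0051) = exp(ln(1.005110)/-0.0051) = exp(0.00510/-0.0051)
f = exp(-0.9994) = 0.3681

0.368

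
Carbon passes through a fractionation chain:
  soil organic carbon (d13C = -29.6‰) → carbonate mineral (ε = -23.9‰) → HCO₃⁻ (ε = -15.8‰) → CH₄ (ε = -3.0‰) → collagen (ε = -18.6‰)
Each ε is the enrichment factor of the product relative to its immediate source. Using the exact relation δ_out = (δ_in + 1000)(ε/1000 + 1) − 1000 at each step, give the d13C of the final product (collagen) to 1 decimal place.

-87.8‰

step 1: δ = (-29.60 + 1000)·(-23.9/1000 + 1) − 1000 = -52.79‰
step 2: δ = (-52.79 + 1000)·(-15.8/1000 + 1) − 1000 = -67.76‰
step 3: δ = (-67.76 + 1000)·(-3.0/1000 + 1) − 1000 = -70.56‰
step 4: δ = (-70.56 + 1000)·(-18.6/1000 + 1) − 1000 = -87.84‰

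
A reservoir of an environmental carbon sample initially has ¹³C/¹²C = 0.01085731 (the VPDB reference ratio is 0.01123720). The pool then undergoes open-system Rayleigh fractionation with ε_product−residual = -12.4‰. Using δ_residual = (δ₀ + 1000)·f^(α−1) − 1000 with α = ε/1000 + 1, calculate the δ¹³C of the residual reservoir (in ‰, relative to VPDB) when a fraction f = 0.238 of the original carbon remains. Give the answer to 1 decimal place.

-16.5‰

δ₀ = (0.01085731/0.01123720 − 1)×1000 = (0.966194 − 1)×1000 = -33.806‰
α − 1 = ε/1000 = -0.0124
f^(α−1) = 0.238^(-0.0124) = 1.017959
δ_res = (-33.806 + 1000) × 1.017959 − 1000 = 983.546 − 1000 = -16.45‰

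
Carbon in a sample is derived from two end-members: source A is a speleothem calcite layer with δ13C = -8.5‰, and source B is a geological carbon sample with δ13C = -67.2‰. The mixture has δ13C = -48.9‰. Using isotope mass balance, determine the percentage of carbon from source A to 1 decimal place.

δ_mix = f_A·δ_A + (1 − f_A)·δ_B  ⇒  f_A = (δ_mix − δ_B)/(δ_A − δ_B)
f_A = (-48.9 − (-67.2)) / (-8.5 − (-67.2))
f_A = 18.3 / 58.7 = 0.3118

31.2%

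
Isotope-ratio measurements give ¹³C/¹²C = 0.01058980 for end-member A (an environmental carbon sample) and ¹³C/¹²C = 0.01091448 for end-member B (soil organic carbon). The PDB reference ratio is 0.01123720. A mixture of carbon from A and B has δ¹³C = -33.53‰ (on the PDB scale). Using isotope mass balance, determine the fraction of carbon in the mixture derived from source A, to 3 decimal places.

0.167

δ_A = (0.01058980/0.01123720 − 1)×1000 = (0.942388 − 1)×1000 = -57.612‰
δ_B = (0.01091448/0.01123720 − 1)×1000 = (0.971281 − 1)×1000 = -28.719‰
f_A = (δ_mix − δ_B)/(δ_A − δ_B) = (-33.53 − (-28.719))/(-57.612 − (-28.719))
f_A = -4.811 / -28.893 = 0.1665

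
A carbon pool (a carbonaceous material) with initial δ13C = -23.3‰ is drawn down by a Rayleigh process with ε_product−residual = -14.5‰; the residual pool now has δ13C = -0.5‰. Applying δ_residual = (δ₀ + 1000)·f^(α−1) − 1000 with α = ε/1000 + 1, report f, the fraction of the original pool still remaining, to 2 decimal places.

α − 1 = ε/1000 = -0.0145
(δ_res + 1000)/(δ₀ + 1000) = (-0.5 + 1000)/(-23.3 + 1000) = 999.5/976.7 = 1.023344
f = 1.023344^(1/-0.0145) = exp(ln(1.023344)/-0.0145) = exp(0.02308/-0.0145)
f = exp(-1.5914) = 0.2036

0.20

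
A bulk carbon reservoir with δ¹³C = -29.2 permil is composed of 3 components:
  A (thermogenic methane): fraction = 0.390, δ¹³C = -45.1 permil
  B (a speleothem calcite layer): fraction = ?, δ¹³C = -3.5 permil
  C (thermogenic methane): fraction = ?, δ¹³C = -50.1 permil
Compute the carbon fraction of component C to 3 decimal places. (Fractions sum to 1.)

Let f_C and f_B be the unknown fractions; fractions sum to 1 so f_C + f_B = 0.610.
Mass balance: Σ fᵢ·δᵢ = δ_bulk ⇒ f_C·(-50.1) + f_B·(-3.5) = -29.2 − (-17.589) = -11.611
Substitute f_B = 0.610 − f_C:
f_C·(-50.1 − -3.5) = -11.611 − 0.610×(-3.5) = -9.476
f_C = -9.476 / -46.6 = 0.2033

0.203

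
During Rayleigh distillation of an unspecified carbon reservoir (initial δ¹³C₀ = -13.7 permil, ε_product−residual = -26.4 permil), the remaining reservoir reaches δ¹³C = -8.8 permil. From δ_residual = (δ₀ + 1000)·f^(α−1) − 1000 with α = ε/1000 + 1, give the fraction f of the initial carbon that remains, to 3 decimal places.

0.829

α − 1 = ε/1000 = -0.0264
(δ_res + 1000)/(δ₀ + 1000) = (-8.8 + 1000)/(-13.7 + 1000) = 991.2/986.3 = 1.004968
f = 1.004968^(1/-0.0264) = exp(ln(1.004968)/-0.0264) = exp(0.00496/-0.0264)
f = exp(-0.1877) = 0.8288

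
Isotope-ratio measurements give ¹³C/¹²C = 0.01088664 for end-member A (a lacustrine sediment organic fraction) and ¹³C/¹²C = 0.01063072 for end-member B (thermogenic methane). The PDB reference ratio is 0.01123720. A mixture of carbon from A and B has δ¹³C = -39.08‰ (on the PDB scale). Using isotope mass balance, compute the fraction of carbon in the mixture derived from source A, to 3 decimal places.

δ_A = (0.01088664/0.01123720 − 1)×1000 = (0.968804 − 1)×1000 = -31.196‰
δ_B = (0.01063072/0.01123720 − 1)×1000 = (0.946029 − 1)×1000 = -53.971‰
f_A = (δ_mix − δ_B)/(δ_A − δ_B) = (-39.08 − (-53.971))/(-31.196 − (-53.971))
f_A = 14.891 / 22.774 = 0.6538

0.654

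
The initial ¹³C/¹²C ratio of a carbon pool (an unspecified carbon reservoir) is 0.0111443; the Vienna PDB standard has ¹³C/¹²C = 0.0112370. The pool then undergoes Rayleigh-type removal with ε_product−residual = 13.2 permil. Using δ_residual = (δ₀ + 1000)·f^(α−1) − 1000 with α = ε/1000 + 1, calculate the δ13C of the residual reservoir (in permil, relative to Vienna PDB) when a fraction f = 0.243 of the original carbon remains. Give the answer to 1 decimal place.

-26.6 permil

δ₀ = (0.0111443/0.0112370 − 1)×1000 = (0.991750 − 1)×1000 = -8.250 permil
α − 1 = ε/1000 = 0.0132
f^(α−1) = 0.243^(0.0132) = 0.981499
δ_res = (-8.250 + 1000) × 0.981499 − 1000 = 973.402 − 1000 = -26.60 permil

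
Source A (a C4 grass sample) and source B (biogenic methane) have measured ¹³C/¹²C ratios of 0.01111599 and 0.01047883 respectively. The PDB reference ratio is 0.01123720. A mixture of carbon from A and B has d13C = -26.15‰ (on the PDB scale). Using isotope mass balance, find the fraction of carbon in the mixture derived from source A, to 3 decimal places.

0.729

δ_A = (0.01111599/0.01123720 − 1)×1000 = (0.989214 − 1)×1000 = -10.786‰
δ_B = (0.01047883/0.01123720 − 1)×1000 = (0.932513 − 1)×1000 = -67.487‰
f_A = (δ_mix − δ_B)/(δ_A − δ_B) = (-26.15 − (-67.487))/(-10.786 − (-67.487))
f_A = 41.337 / 56.701 = 0.7290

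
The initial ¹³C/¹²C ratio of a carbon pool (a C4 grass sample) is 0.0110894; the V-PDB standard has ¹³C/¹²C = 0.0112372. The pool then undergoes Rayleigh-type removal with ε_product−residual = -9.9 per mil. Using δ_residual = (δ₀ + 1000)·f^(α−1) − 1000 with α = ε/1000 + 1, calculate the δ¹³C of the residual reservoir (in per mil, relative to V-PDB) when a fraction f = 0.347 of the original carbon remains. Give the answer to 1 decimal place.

-2.8 per mil

δ₀ = (0.0110894/0.0112372 − 1)×1000 = (0.986847 − 1)×1000 = -13.153 per mil
α − 1 = ε/1000 = -0.0099
f^(α−1) = 0.347^(-0.0099) = 1.010534
δ_res = (-13.153 + 1000) × 1.010534 − 1000 = 997.242 − 1000 = -2.76 per mil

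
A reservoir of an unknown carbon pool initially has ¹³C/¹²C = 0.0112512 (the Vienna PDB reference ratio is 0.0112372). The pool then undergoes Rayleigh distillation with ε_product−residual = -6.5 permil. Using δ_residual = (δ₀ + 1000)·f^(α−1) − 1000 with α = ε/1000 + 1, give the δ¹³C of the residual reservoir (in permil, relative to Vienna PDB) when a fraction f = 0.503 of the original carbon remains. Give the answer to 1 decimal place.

5.7 permil

δ₀ = (0.0112512/0.0112372 − 1)×1000 = (1.001246 − 1)×1000 = 1.246 permil
α − 1 = ε/1000 = -0.0065
f^(α−1) = 0.503^(-0.0065) = 1.004477
δ_res = (1.246 + 1000) × 1.004477 − 1000 = 1005.728 − 1000 = 5.73 permil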